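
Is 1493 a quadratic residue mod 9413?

yes

(1493|9413)
  = (9413|1493)    [QR: 1493 ≡ 1 mod 4, sign kept]
  = (455|1493)    [9413 ≡ 455 mod 1493]
  = (1493|455)    [QR: 1493 ≡ 1 mod 4, sign kept]
  = (128|455)    [1493 ≡ 128 mod 455]
  = (1|455)    [455 ≡ 7 mod 8 ⇒ (2|455)^7 = +1]
  = 1    [(1|455) = 1]
The Legendre symbol is 1, so x^2 ≡ 1493 (mod 9413) has solution.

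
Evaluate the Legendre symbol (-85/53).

(-85/53)
  = (21/53)    [-85 ≡ 21 mod 53]
  = (53/21)    [QR: 21 ≡ 1 mod 4, sign kept]
  = (11/21)    [53 ≡ 11 mod 21]
  = (21/11)    [QR: 21 ≡ 1 mod 4, sign kept]
  = (10/11)    [21 ≡ 10 mod 11]
  = -(5/11)    [11 ≡ 3 mod 8 ⇒ (2/11) = -1]
  = -(11/5)    [QR: 5 ≡ 1 mod 4, sign kept]
  = -(1/5)    [11 ≡ 1 mod 5]
  = -1    [(1/5) = 1]

-1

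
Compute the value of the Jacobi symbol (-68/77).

Pull out -1: (-68/77) = (-1/77)·(68/77). Since 77 ≡ 1 (mod 4), (-1/77) = +1. Now have (68/77).
Factor out 2: 68 = 2^2·17. Since 77 ≡ 5 (mod 8), (2/77) = -1, and (2/77)^2 = +1. Now have (17/77).
17 ≡ 1 (mod 4), so quadratic reciprocity gives (17/77) = (77/17). Reduce: 77 ≡ 9 (mod 17). Now have (9/17).
9 ≡ 1 (mod 4), so quadratic reciprocity gives (9/17) = (17/9). Reduce: 17 ≡ 8 (mod 9). Now have (8/9).
Factor out 2: 8 = 2^3. Since 9 ≡ 1 (mod 8), (2/9) = +1, and (2/9)^3 = +1. Now have (1/9).
(1/9) = 1. Collecting the sign factors: 1.

1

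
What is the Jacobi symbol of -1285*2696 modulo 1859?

By multiplicativity, (-1285·2696/1859) = (-1285/1859)·(2696/1859).
First factor (-1285/1859):
(-1285/1859)
  = -(1285/1859)    [1859 ≡ 3 mod 4 ⇒ (-1/1859) = -1]
  = -(1859/1285)    [QR: 1285 ≡ 1 mod 4, sign kept]
  = -(574/1285)    [1859 ≡ 574 mod 1285]
  = (287/1285)    [1285 ≡ 5 mod 8 ⇒ (2/1285) = -1]
  = (1285/287)    [QR: 1285 ≡ 1 mod 4, sign kept]
  = (137/287)    [1285 ≡ 137 mod 287]
  = (287/137)    [QR: 137 ≡ 1 mod 4, sign kept]
  = (13/137)    [287 ≡ 13 mod 137]
  = (137/13)    [QR: 13 ≡ 1 mod 4, sign kept]
  = (7/13)    [137 ≡ 7 mod 13]
  = (13/7)    [QR: 13 ≡ 1 mod 4, sign kept]
  = (6/7)    [13 ≡ 6 mod 7]
  = (3/7)    [7 ≡ 7 mod 8 ⇒ (2/7) = +1]
  = -(7/3)    [QR: both ≡ 3 mod 4, sign flips]
  = -(1/3)    [7 ≡ 1 mod 3]
  = -1    [(1/3) = 1]
Second factor (2696/1859):
(2696/1859)
  = (837/1859)    [2696 ≡ 837 mod 1859]
  = (1859/837)    [QR: 837 ≡ 1 mod 4, sign kept]
  = (185/837)    [1859 ≡ 185 mod 837]
  = (837/185)    [QR: 185 ≡ 1 mod 4, sign kept]
  = (97/185)    [837 ≡ 97 mod 185]
  = (185/97)    [QR: 97 ≡ 1 mod 4, sign kept]
  = (88/97)    [185 ≡ 88 mod 97]
  = (11/97)    [97 ≡ 1 mod 8 ⇒ (2/97)^3 = +1]
  = (97/11)    [QR: 97 ≡ 1 mod 4, sign kept]
  = (9/11)    [97 ≡ 9 mod 11]
  = (11/9)    [QR: 9 ≡ 1 mod 4, sign kept]
  = (2/9)    [11 ≡ 2 mod 9]
  = (1/9)    [9 ≡ 1 mod 8 ⇒ (2/9) = +1]
  = 1    [(1/9) = 1]
Product: (-1)·(1) = -1.

-1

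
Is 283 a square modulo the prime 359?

yes

Both 283 ≡ 3 and 359 ≡ 3 (mod 4), so reciprocity gives (283/359) = -(359/283). Reduce: 359 ≡ 76 (mod 283). Now have -(76/283).
Factor out 2: 76 = 2^2·19. Since 283 ≡ 3 (mod 8), (2/283) = -1, and (2/283)^2 = +1. Now have -(19/283).
Both 19 ≡ 3 and 283 ≡ 3 (mod 4), so reciprocity gives (19/283) = -(283/19). Reduce: 283 ≡ 17 (mod 19). Now have (17/19).
17 ≡ 1 (mod 4), so quadratic reciprocity gives (17/19) = (19/17). Reduce: 19 ≡ 2 (mod 17). Now have (2/17).
Factor out 2: 2 = 2. Since 17 ≡ 1 (mod 8), (2/17) = +1. Now have (1/17).
(1/17) = 1. Collecting the sign factors: 1.
(283/359) = 1, and 359 is prime, so 283 is a quadratic residue mod 359.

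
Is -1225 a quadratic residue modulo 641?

yes

(-1225|641)
  = (1225|641)    [641 ≡ 1 mod 4 ⇒ (-1|641) = +1]
  = (584|641)    [1225 ≡ 584 mod 641]
  = (73|641)    [641 ≡ 1 mod 8 ⇒ (2|641)^3 = +1]
  = (641|73)    [QR: 73 ≡ 1 mod 4, sign kept]
  = (57|73)    [641 ≡ 57 mod 73]
  = (73|57)    [QR: 57 ≡ 1 mod 4, sign kept]
  = (16|57)    [73 ≡ 16 mod 57]
  = (1|57)    [57 ≡ 1 mod 8 ⇒ (2|57)^4 = +1]
  = 1    [(1|57) = 1]
The Legendre symbol is 1, so x^2 ≡ -1225 (mod 641) has solution.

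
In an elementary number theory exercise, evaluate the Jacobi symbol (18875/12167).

-1

(18875/12167)
  = (6708/12167)    [18875 ≡ 6708 mod 12167]
  = (1677/12167)    [12167 ≡ 7 mod 8 ⇒ (2/12167)^2 = +1]
  = (12167/1677)    [QR: 1677 ≡ 1 mod 4, sign kept]
  = (428/1677)    [12167 ≡ 428 mod 1677]
  = (107/1677)    [1677 ≡ 5 mod 8 ⇒ (2/1677)^2 = +1]
  = (1677/107)    [QR: 1677 ≡ 1 mod 4, sign kept]
  = (72/107)    [1677 ≡ 72 mod 107]
  = -(9/107)    [107 ≡ 3 mod 8 ⇒ (2/107)^3 = -1]
  = -(107/9)    [QR: 9 ≡ 1 mod 4, sign kept]
  = -(8/9)    [107 ≡ 8 mod 9]
  = -(1/9)    [9 ≡ 1 mod 8 ⇒ (2/9)^3 = +1]
  = -1    [(1/9) = 1]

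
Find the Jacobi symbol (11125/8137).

1

Reduce the numerator: 11125 ≡ 2988 (mod 8137), so (11125/8137) = (2988/8137).
Factor out 2: 2988 = 2^2·747. Since 8137 ≡ 1 (mod 8), (2/8137) = +1, and (2/8137)^2 = +1. Now have (747/8137).
8137 ≡ 1 (mod 4), so quadratic reciprocity gives (747/8137) = (8137/747). Reduce: 8137 ≡ 667 (mod 747). Now have (667/747).
Both 667 ≡ 3 and 747 ≡ 3 (mod 4), so reciprocity gives (667/747) = -(747/667). Reduce: 747 ≡ 80 (mod 667). Now have -(80/667).
Factor out 2: 80 = 2^4·5. Since 667 ≡ 3 (mod 8), (2/667) = -1, and (2/667)^4 = +1. Now have -(5/667).
5 ≡ 1 (mod 4), so quadratic reciprocity gives (5/667) = (667/5). Reduce: 667 ≡ 2 (mod 5). Now have -(2/5).
Factor out 2: 2 = 2. Since 5 ≡ 5 (mod 8), (2/5) = -1. Now have (1/5).
(1/5) = 1. Collecting the sign factors: 1.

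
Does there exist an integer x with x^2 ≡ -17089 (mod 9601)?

Reduce the numerator: -17089 ≡ 2113 (mod 9601), so (-17089|9601) = (2113|9601).
2113 ≡ 1 (mod 4), so quadratic reciprocity gives (2113|9601) = (9601|2113). Reduce: 9601 ≡ 1149 (mod 2113). Now have (1149|2113).
1149 ≡ 1 (mod 4), so quadratic reciprocity gives (1149|2113) = (2113|1149). Reduce: 2113 ≡ 964 (mod 1149). Now have (964|1149).
Factor out 2: 964 = 2^2·241. Since 1149 ≡ 5 (mod 8), (2|1149) = -1, and (2|1149)^2 = +1. Now have (241|1149).
241 ≡ 1 (mod 4), so quadratic reciprocity gives (241|1149) = (1149|241). Reduce: 1149 ≡ 185 (mod 241). Now have (185|241).
185 ≡ 1 (mod 4), so quadratic reciprocity gives (185|241) = (241|185). Reduce: 241 ≡ 56 (mod 185). Now have (56|185).
Factor out 2: 56 = 2^3·7. Since 185 ≡ 1 (mod 8), (2|185) = +1, and (2|185)^3 = +1. Now have (7|185).
185 ≡ 1 (mod 4), so quadratic reciprocity gives (7|185) = (185|7). Reduce: 185 ≡ 3 (mod 7). Now have (3|7).
Both 3 ≡ 3 and 7 ≡ 3 (mod 4), so reciprocity gives (3|7) = -(7|3). Reduce: 7 ≡ 1 (mod 3). Now have -(1|3).
(1|3) = 1. Collecting the sign factors: -1.
The Legendre symbol is -1, so x^2 ≡ -17089 (mod 9601) has no solution.

no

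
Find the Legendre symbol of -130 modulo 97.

1

(-130 / 97)
  = (64 / 97)    [-130 ≡ 64 mod 97]
  = (1 / 97)    [97 ≡ 1 mod 8 ⇒ (2 / 97)^6 = +1]
  = 1    [(1 / 97) = 1]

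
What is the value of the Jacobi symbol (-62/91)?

Reduce the numerator: -62 ≡ 29 (mod 91), so (-62/91) = (29/91).
29 ≡ 1 (mod 4), so quadratic reciprocity gives (29/91) = (91/29). Reduce: 91 ≡ 4 (mod 29). Now have (4/29).
Factor out 2: 4 = 2^2. Since 29 ≡ 5 (mod 8), (2/29) = -1, and (2/29)^2 = +1. Now have (1/29).
(1/29) = 1. Collecting the sign factors: 1.

1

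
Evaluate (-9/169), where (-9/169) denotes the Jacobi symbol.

(-9/169)
  = (160/169)    [-9 ≡ 160 mod 169]
  = (5/169)    [169 ≡ 1 mod 8 ⇒ (2/169)^5 = +1]
  = (169/5)    [QR: 5 ≡ 1 mod 4, sign kept]
  = (4/5)    [169 ≡ 4 mod 5]
  = (1/5)    [5 ≡ 5 mod 8 ⇒ (2/5)^2 = +1]
  = 1    [(1/5) = 1]

1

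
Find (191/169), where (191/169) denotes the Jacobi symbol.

Reduce the numerator: 191 ≡ 22 (mod 169), so (191/169) = (22/169).
Factor out 2: 22 = 2·11. Since 169 ≡ 1 (mod 8), (2/169) = +1. Now have (11/169).
169 ≡ 1 (mod 4), so quadratic reciprocity gives (11/169) = (169/11). Reduce: 169 ≡ 4 (mod 11). Now have (4/11).
Factor out 2: 4 = 2^2. Since 11 ≡ 3 (mod 8), (2/11) = -1, and (2/11)^2 = +1. Now have (1/11).
(1/11) = 1. Collecting the sign factors: 1.

1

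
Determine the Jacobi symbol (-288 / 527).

(-288 / 527)
  = (239 / 527)    [-288 ≡ 239 mod 527]
  = -(527 / 239)    [QR: both ≡ 3 mod 4, sign flips]
  = -(49 / 239)    [527 ≡ 49 mod 239]
  = -(239 / 49)    [QR: 49 ≡ 1 mod 4, sign kept]
  = -(43 / 49)    [239 ≡ 43 mod 49]
  = -(49 / 43)    [QR: 49 ≡ 1 mod 4, sign kept]
  = -(6 / 43)    [49 ≡ 6 mod 43]
  = (3 / 43)    [43 ≡ 3 mod 8 ⇒ (2 / 43) = -1]
  = -(43 / 3)    [QR: both ≡ 3 mod 4, sign flips]
  = -(1 / 3)    [43 ≡ 1 mod 3]
  = -1    [(1 / 3) = 1]

-1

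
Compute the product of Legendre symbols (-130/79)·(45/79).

By multiplicativity, (-130·45/79) = (-130/79)·(45/79).
First factor (-130/79):
Reduce the numerator: -130 ≡ 28 (mod 79), so (-130/79) = (28/79).
Factor out 2: 28 = 2^2·7. Since 79 ≡ 7 (mod 8), (2/79) = +1, and (2/79)^2 = +1. Now have (7/79).
Both 7 ≡ 3 and 79 ≡ 3 (mod 4), so reciprocity gives (7/79) = -(79/7). Reduce: 79 ≡ 2 (mod 7). Now have -(2/7).
Factor out 2: 2 = 2. Since 7 ≡ 7 (mod 8), (2/7) = +1. Now have -(1/7).
(1/7) = 1. Collecting the sign factors: -1.
Second factor (45/79):
45 ≡ 1 (mod 4), so quadratic reciprocity gives (45/79) = (79/45). Reduce: 79 ≡ 34 (mod 45). Now have (34/45).
Factor out 2: 34 = 2·17. Since 45 ≡ 5 (mod 8), (2/45) = -1. Now have -(17/45).
17 ≡ 1 (mod 4), so quadratic reciprocity gives (17/45) = (45/17). Reduce: 45 ≡ 11 (mod 17). Now have -(11/17).
17 ≡ 1 (mod 4), so quadratic reciprocity gives (11/17) = (17/11). Reduce: 17 ≡ 6 (mod 11). Now have -(6/11).
Factor out 2: 6 = 2·3. Since 11 ≡ 3 (mod 8), (2/11) = -1. Now have (3/11).
Both 3 ≡ 3 and 11 ≡ 3 (mod 4), so reciprocity gives (3/11) = -(11/3). Reduce: 11 ≡ 2 (mod 3). Now have -(2/3).
Factor out 2: 2 = 2. Since 3 ≡ 3 (mod 8), (2/3) = -1. Now have (1/3).
(1/3) = 1. Collecting the sign factors: 1.
Product: (-1)·(1) = -1.

-1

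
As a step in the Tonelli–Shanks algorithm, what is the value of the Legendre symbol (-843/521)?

1

(-843/521)
  = (843/521)    [521 ≡ 1 mod 4 ⇒ (-1/521) = +1]
  = (322/521)    [843 ≡ 322 mod 521]
  = (161/521)    [521 ≡ 1 mod 8 ⇒ (2/521) = +1]
  = (521/161)    [QR: 161 ≡ 1 mod 4, sign kept]
  = (38/161)    [521 ≡ 38 mod 161]
  = (19/161)    [161 ≡ 1 mod 8 ⇒ (2/161) = +1]
  = (161/19)    [QR: 161 ≡ 1 mod 4, sign kept]
  = (9/19)    [161 ≡ 9 mod 19]
  = (19/9)    [QR: 9 ≡ 1 mod 4, sign kept]
  = (1/9)    [19 ≡ 1 mod 9]
  = 1    [(1/9) = 1]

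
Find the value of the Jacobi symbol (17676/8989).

-1

Reduce the numerator: 17676 ≡ 8687 (mod 8989), so (17676/8989) = (8687/8989).
8989 ≡ 1 (mod 4), so quadratic reciprocity gives (8687/8989) = (8989/8687). Reduce: 8989 ≡ 302 (mod 8687). Now have (302/8687).
Factor out 2: 302 = 2·151. Since 8687 ≡ 7 (mod 8), (2/8687) = +1. Now have (151/8687).
Both 151 ≡ 3 and 8687 ≡ 3 (mod 4), so reciprocity gives (151/8687) = -(8687/151). Reduce: 8687 ≡ 80 (mod 151). Now have -(80/151).
Factor out 2: 80 = 2^4·5. Since 151 ≡ 7 (mod 8), (2/151) = +1, and (2/151)^4 = +1. Now have -(5/151).
5 ≡ 1 (mod 4), so quadratic reciprocity gives (5/151) = (151/5). Reduce: 151 ≡ 1 (mod 5). Now have -(1/5).
(1/5) = 1. Collecting the sign factors: -1.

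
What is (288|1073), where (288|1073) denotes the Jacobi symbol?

Factor out 2: 288 = 2^5·9. Since 1073 ≡ 1 (mod 8), (2|1073) = +1, and (2|1073)^5 = +1. Now have (9|1073).
9 ≡ 1 (mod 4), so quadratic reciprocity gives (9|1073) = (1073|9). Reduce: 1073 ≡ 2 (mod 9). Now have (2|9).
Factor out 2: 2 = 2. Since 9 ≡ 1 (mod 8), (2|9) = +1. Now have (1|9).
(1|9) = 1. Collecting the sign factors: 1.

1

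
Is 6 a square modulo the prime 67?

(6|67)
  = -(3|67)    [67 ≡ 3 mod 8 ⇒ (2|67) = -1]
  = (67|3)    [QR: both ≡ 3 mod 4, sign flips]
  = (1|3)    [67 ≡ 1 mod 3]
  = 1    [(1|3) = 1]
The Legendre symbol is 1, so x^2 ≡ 6 (mod 67) has solution.

yes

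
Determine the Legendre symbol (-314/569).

Reduce the numerator: -314 ≡ 255 (mod 569), so (-314/569) = (255/569).
569 ≡ 1 (mod 4), so quadratic reciprocity gives (255/569) = (569/255). Reduce: 569 ≡ 59 (mod 255). Now have (59/255).
Both 59 ≡ 3 and 255 ≡ 3 (mod 4), so reciprocity gives (59/255) = -(255/59). Reduce: 255 ≡ 19 (mod 59). Now have -(19/59).
Both 19 ≡ 3 and 59 ≡ 3 (mod 4), so reciprocity gives (19/59) = -(59/19). Reduce: 59 ≡ 2 (mod 19). Now have (2/19).
Factor out 2: 2 = 2. Since 19 ≡ 3 (mod 8), (2/19) = -1. Now have -(1/19).
(1/19) = 1. Collecting the sign factors: -1.

-1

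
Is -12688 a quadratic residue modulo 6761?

no

(-12688|6761)
  = (834|6761)    [-12688 ≡ 834 mod 6761]
  = (417|6761)    [6761 ≡ 1 mod 8 ⇒ (2|6761) = +1]
  = (6761|417)    [QR: 417 ≡ 1 mod 4, sign kept]
  = (89|417)    [6761 ≡ 89 mod 417]
  = (417|89)    [QR: 89 ≡ 1 mod 4, sign kept]
  = (61|89)    [417 ≡ 61 mod 89]
  = (89|61)    [QR: 61 ≡ 1 mod 4, sign kept]
  = (28|61)    [89 ≡ 28 mod 61]
  = (7|61)    [61 ≡ 5 mod 8 ⇒ (2|61)^2 = +1]
  = (61|7)    [QR: 61 ≡ 1 mod 4, sign kept]
  = (5|7)    [61 ≡ 5 mod 7]
  = (7|5)    [QR: 5 ≡ 1 mod 4, sign kept]
  = (2|5)    [7 ≡ 2 mod 5]
  = -(1|5)    [5 ≡ 5 mod 8 ⇒ (2|5) = -1]
  = -1    [(1|5) = 1]
(-12688|6761) = -1, and 6761 is prime, so -12688 is not a quadratic residue mod 6761.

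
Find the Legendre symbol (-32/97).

1

(-32/97)
  = (65/97)    [-32 ≡ 65 mod 97]
  = (97/65)    [QR: 65 ≡ 1 mod 4, sign kept]
  = (32/65)    [97 ≡ 32 mod 65]
  = (1/65)    [65 ≡ 1 mod 8 ⇒ (2/65)^5 = +1]
  = 1    [(1/65) = 1]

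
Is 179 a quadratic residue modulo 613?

613 ≡ 1 (mod 4), so quadratic reciprocity gives (179/613) = (613/179). Reduce: 613 ≡ 76 (mod 179). Now have (76/179).
Factor out 2: 76 = 2^2·19. Since 179 ≡ 3 (mod 8), (2/179) = -1, and (2/179)^2 = +1. Now have (19/179).
Both 19 ≡ 3 and 179 ≡ 3 (mod 4), so reciprocity gives (19/179) = -(179/19). Reduce: 179 ≡ 8 (mod 19). Now have -(8/19).
Factor out 2: 8 = 2^3. Since 19 ≡ 3 (mod 8), (2/19) = -1, and (2/19)^3 = -1. Now have (1/19).
(1/19) = 1. Collecting the sign factors: 1.
The Legendre symbol is 1, so x^2 ≡ 179 (mod 613) has solution.

yes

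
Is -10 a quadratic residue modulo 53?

yes

Reduce the numerator: -10 ≡ 43 (mod 53), so (-10/53) = (43/53).
53 ≡ 1 (mod 4), so quadratic reciprocity gives (43/53) = (53/43). Reduce: 53 ≡ 10 (mod 43). Now have (10/43).
Factor out 2: 10 = 2·5. Since 43 ≡ 3 (mod 8), (2/43) = -1. Now have -(5/43).
5 ≡ 1 (mod 4), so quadratic reciprocity gives (5/43) = (43/5). Reduce: 43 ≡ 3 (mod 5). Now have -(3/5).
5 ≡ 1 (mod 4), so quadratic reciprocity gives (3/5) = (5/3). Reduce: 5 ≡ 2 (mod 3). Now have -(2/3).
Factor out 2: 2 = 2. Since 3 ≡ 3 (mod 8), (2/3) = -1. Now have (1/3).
(1/3) = 1. Collecting the sign factors: 1.
(-10/53) = 1, and 53 is prime, so -10 is a quadratic residue mod 53.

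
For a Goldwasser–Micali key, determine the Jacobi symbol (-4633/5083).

(-4633/5083)
  = (450/5083)    [-4633 ≡ 450 mod 5083]
  = -(225/5083)    [5083 ≡ 3 mod 8 ⇒ (2/5083) = -1]
  = -(5083/225)    [QR: 225 ≡ 1 mod 4, sign kept]
  = -(133/225)    [5083 ≡ 133 mod 225]
  = -(225/133)    [QR: 133 ≡ 1 mod 4, sign kept]
  = -(92/133)    [225 ≡ 92 mod 133]
  = -(23/133)    [133 ≡ 5 mod 8 ⇒ (2/133)^2 = +1]
  = -(133/23)    [QR: 133 ≡ 1 mod 4, sign kept]
  = -(18/23)    [133 ≡ 18 mod 23]
  = -(9/23)    [23 ≡ 7 mod 8 ⇒ (2/23) = +1]
  = -(23/9)    [QR: 9 ≡ 1 mod 4, sign kept]
  = -(5/9)    [23 ≡ 5 mod 9]
  = -(9/5)    [QR: 5 ≡ 1 mod 4, sign kept]
  = -(4/5)    [9 ≡ 4 mod 5]
  = -(1/5)    [5 ≡ 5 mod 8 ⇒ (2/5)^2 = +1]
  = -1    [(1/5) = 1]

-1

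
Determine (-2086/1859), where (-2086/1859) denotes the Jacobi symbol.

(-2086/1859)
  = -(2086/1859)    [1859 ≡ 3 mod 4 ⇒ (-1/1859) = -1]
  = -(227/1859)    [2086 ≡ 227 mod 1859]
  = (1859/227)    [QR: both ≡ 3 mod 4, sign flips]
  = (43/227)    [1859 ≡ 43 mod 227]
  = -(227/43)    [QR: both ≡ 3 mod 4, sign flips]
  = -(12/43)    [227 ≡ 12 mod 43]
  = -(3/43)    [43 ≡ 3 mod 8 ⇒ (2/43)^2 = +1]
  = (43/3)    [QR: both ≡ 3 mod 4, sign flips]
  = (1/3)    [43 ≡ 1 mod 3]
  = 1    [(1/3) = 1]

1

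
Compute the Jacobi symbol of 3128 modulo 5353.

Factor out 2: 3128 = 2^3·391. Since 5353 ≡ 1 (mod 8), (2 / 5353) = +1, and (2 / 5353)^3 = +1. Now have (391 / 5353).
5353 ≡ 1 (mod 4), so quadratic reciprocity gives (391 / 5353) = (5353 / 391). Reduce: 5353 ≡ 270 (mod 391). Now have (270 / 391).
Factor out 2: 270 = 2·135. Since 391 ≡ 7 (mod 8), (2 / 391) = +1. Now have (135 / 391).
Both 135 ≡ 3 and 391 ≡ 3 (mod 4), so reciprocity gives (135 / 391) = -(391 / 135). Reduce: 391 ≡ 121 (mod 135). Now have -(121 / 135).
121 ≡ 1 (mod 4), so quadratic reciprocity gives (121 / 135) = (135 / 121). Reduce: 135 ≡ 14 (mod 121). Now have -(14 / 121).
Factor out 2: 14 = 2·7. Since 121 ≡ 1 (mod 8), (2 / 121) = +1. Now have -(7 / 121).
121 ≡ 1 (mod 4), so quadratic reciprocity gives (7 / 121) = (121 / 7). Reduce: 121 ≡ 2 (mod 7). Now have -(2 / 7).
Factor out 2: 2 = 2. Since 7 ≡ 7 (mod 8), (2 / 7) = +1. Now have -(1 / 7).
(1 / 7) = 1. Collecting the sign factors: -1.

-1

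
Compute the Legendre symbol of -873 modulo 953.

(-873/953)
  = (80/953)    [-873 ≡ 80 mod 953]
  = (5/953)    [953 ≡ 1 mod 8 ⇒ (2/953)^4 = +1]
  = (953/5)    [QR: 5 ≡ 1 mod 4, sign kept]
  = (3/5)    [953 ≡ 3 mod 5]
  = (5/3)    [QR: 5 ≡ 1 mod 4, sign kept]
  = (2/3)    [5 ≡ 2 mod 3]
  = -(1/3)    [3 ≡ 3 mod 8 ⇒ (2/3) = -1]
  = -1    [(1/3) = 1]

-1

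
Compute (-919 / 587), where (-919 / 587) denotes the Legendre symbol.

Pull out -1: (-919 / 587) = (-1 / 587)·(919 / 587). Since 587 ≡ 3 (mod 4), (-1 / 587) = -1. Now have -(919 / 587).
Reduce the numerator: 919 ≡ 332 (mod 587), so (919 / 587) = (332 / 587).
Factor out 2: 332 = 2^2·83. Since 587 ≡ 3 (mod 8), (2 / 587) = -1, and (2 / 587)^2 = +1. Now have -(83 / 587).
Both 83 ≡ 3 and 587 ≡ 3 (mod 4), so reciprocity gives (83 / 587) = -(587 / 83). Reduce: 587 ≡ 6 (mod 83). Now have (6 / 83).
Factor out 2: 6 = 2·3. Since 83 ≡ 3 (mod 8), (2 / 83) = -1. Now have -(3 / 83).
Both 3 ≡ 3 and 83 ≡ 3 (mod 4), so reciprocity gives (3 / 83) = -(83 / 3). Reduce: 83 ≡ 2 (mod 3). Now have (2 / 3).
Factor out 2: 2 = 2. Since 3 ≡ 3 (mod 8), (2 / 3) = -1. Now have -(1 / 3).
(1 / 3) = 1. Collecting the sign factors: -1.

-1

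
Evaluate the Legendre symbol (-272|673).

Pull out -1: (-272|673) = (-1|673)·(272|673). Since 673 ≡ 1 (mod 4), (-1|673) = +1. Now have (272|673).
Factor out 2: 272 = 2^4·17. Since 673 ≡ 1 (mod 8), (2|673) = +1, and (2|673)^4 = +1. Now have (17|673).
17 ≡ 1 (mod 4), so quadratic reciprocity gives (17|673) = (673|17). Reduce: 673 ≡ 10 (mod 17). Now have (10|17).
Factor out 2: 10 = 2·5. Since 17 ≡ 1 (mod 8), (2|17) = +1. Now have (5|17).
5 ≡ 1 (mod 4), so quadratic reciprocity gives (5|17) = (17|5). Reduce: 17 ≡ 2 (mod 5). Now have (2|5).
Factor out 2: 2 = 2. Since 5 ≡ 5 (mod 8), (2|5) = -1. Now have -(1|5).
(1|5) = 1. Collecting the sign factors: -1.

-1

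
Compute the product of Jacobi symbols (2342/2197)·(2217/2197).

1

By multiplicativity, (2342·2217/2197) = (2342/2197)·(2217/2197).
First factor (2342/2197):
(2342/2197)
  = (145/2197)    [2342 ≡ 145 mod 2197]
  = (2197/145)    [QR: 145 ≡ 1 mod 4, sign kept]
  = (22/145)    [2197 ≡ 22 mod 145]
  = (11/145)    [145 ≡ 1 mod 8 ⇒ (2/145) = +1]
  = (145/11)    [QR: 145 ≡ 1 mod 4, sign kept]
  = (2/11)    [145 ≡ 2 mod 11]
  = -(1/11)    [11 ≡ 3 mod 8 ⇒ (2/11) = -1]
  = -1    [(1/11) = 1]
Second factor (2217/2197):
(2217/2197)
  = (20/2197)    [2217 ≡ 20 mod 2197]
  = (5/2197)    [2197 ≡ 5 mod 8 ⇒ (2/2197)^2 = +1]
  = (2197/5)    [QR: 5 ≡ 1 mod 4, sign kept]
  = (2/5)    [2197 ≡ 2 mod 5]
  = -(1/5)    [5 ≡ 5 mod 8 ⇒ (2/5) = -1]
  = -1    [(1/5) = 1]
Product: (-1)·(-1) = 1.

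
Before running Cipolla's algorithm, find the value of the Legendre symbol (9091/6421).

1

(9091/6421)
  = (2670/6421)    [9091 ≡ 2670 mod 6421]
  = -(1335/6421)    [6421 ≡ 5 mod 8 ⇒ (2/6421) = -1]
  = -(6421/1335)    [QR: 6421 ≡ 1 mod 4, sign kept]
  = -(1081/1335)    [6421 ≡ 1081 mod 1335]
  = -(1335/1081)    [QR: 1081 ≡ 1 mod 4, sign kept]
  = -(254/1081)    [1335 ≡ 254 mod 1081]
  = -(127/1081)    [1081 ≡ 1 mod 8 ⇒ (2/1081) = +1]
  = -(1081/127)    [QR: 1081 ≡ 1 mod 4, sign kept]
  = -(65/127)    [1081 ≡ 65 mod 127]
  = -(127/65)    [QR: 65 ≡ 1 mod 4, sign kept]
  = -(62/65)    [127 ≡ 62 mod 65]
  = -(31/65)    [65 ≡ 1 mod 8 ⇒ (2/65) = +1]
  = -(65/31)    [QR: 65 ≡ 1 mod 4, sign kept]
  = -(3/31)    [65 ≡ 3 mod 31]
  = (31/3)    [QR: both ≡ 3 mod 4, sign flips]
  = (1/3)    [31 ≡ 1 mod 3]
  = 1    [(1/3) = 1]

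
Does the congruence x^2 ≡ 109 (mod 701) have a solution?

no

(109|701)
  = (701|109)    [QR: 109 ≡ 1 mod 4, sign kept]
  = (47|109)    [701 ≡ 47 mod 109]
  = (109|47)    [QR: 109 ≡ 1 mod 4, sign kept]
  = (15|47)    [109 ≡ 15 mod 47]
  = -(47|15)    [QR: both ≡ 3 mod 4, sign flips]
  = -(2|15)    [47 ≡ 2 mod 15]
  = -(1|15)    [15 ≡ 7 mod 8 ⇒ (2|15) = +1]
  = -1    [(1|15) = 1]
The Legendre symbol is -1, so x^2 ≡ 109 (mod 701) has no solution.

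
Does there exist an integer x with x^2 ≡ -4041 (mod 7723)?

no

(-4041/7723)
  = -(4041/7723)    [7723 ≡ 3 mod 4 ⇒ (-1/7723) = -1]
  = -(7723/4041)    [QR: 4041 ≡ 1 mod 4, sign kept]
  = -(3682/4041)    [7723 ≡ 3682 mod 4041]
  = -(1841/4041)    [4041 ≡ 1 mod 8 ⇒ (2/4041) = +1]
  = -(4041/1841)    [QR: 1841 ≡ 1 mod 4, sign kept]
  = -(359/1841)    [4041 ≡ 359 mod 1841]
  = -(1841/359)    [QR: 1841 ≡ 1 mod 4, sign kept]
  = -(46/359)    [1841 ≡ 46 mod 359]
  = -(23/359)    [359 ≡ 7 mod 8 ⇒ (2/359) = +1]
  = (359/23)    [QR: both ≡ 3 mod 4, sign flips]
  = (14/23)    [359 ≡ 14 mod 23]
  = (7/23)    [23 ≡ 7 mod 8 ⇒ (2/23) = +1]
  = -(23/7)    [QR: both ≡ 3 mod 4, sign flips]
  = -(2/7)    [23 ≡ 2 mod 7]
  = -(1/7)    [7 ≡ 7 mod 8 ⇒ (2/7) = +1]
  = -1    [(1/7) = 1]
(-4041/7723) = -1, and 7723 is prime, so -4041 is not a quadratic residue mod 7723.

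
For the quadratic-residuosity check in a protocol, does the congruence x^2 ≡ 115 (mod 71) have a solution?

Reduce the numerator: 115 ≡ 44 (mod 71), so (115/71) = (44/71).
Factor out 2: 44 = 2^2·11. Since 71 ≡ 7 (mod 8), (2/71) = +1, and (2/71)^2 = +1. Now have (11/71).
Both 11 ≡ 3 and 71 ≡ 3 (mod 4), so reciprocity gives (11/71) = -(71/11). Reduce: 71 ≡ 5 (mod 11). Now have -(5/11).
5 ≡ 1 (mod 4), so quadratic reciprocity gives (5/11) = (11/5). Reduce: 11 ≡ 1 (mod 5). Now have -(1/5).
(1/5) = 1. Collecting the sign factors: -1.
(115/71) = -1, and 71 is prime, so 115 is not a quadratic residue mod 71.

no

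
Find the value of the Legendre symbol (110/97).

-1

Reduce the numerator: 110 ≡ 13 (mod 97), so (110/97) = (13/97).
13 ≡ 1 (mod 4), so quadratic reciprocity gives (13/97) = (97/13). Reduce: 97 ≡ 6 (mod 13). Now have (6/13).
Factor out 2: 6 = 2·3. Since 13 ≡ 5 (mod 8), (2/13) = -1. Now have -(3/13).
13 ≡ 1 (mod 4), so quadratic reciprocity gives (3/13) = (13/3). Reduce: 13 ≡ 1 (mod 3). Now have -(1/3).
(1/3) = 1. Collecting the sign factors: -1.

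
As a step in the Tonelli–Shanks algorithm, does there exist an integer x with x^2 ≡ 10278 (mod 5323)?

Reduce the numerator: 10278 ≡ 4955 (mod 5323), so (10278|5323) = (4955|5323).
Both 4955 ≡ 3 and 5323 ≡ 3 (mod 4), so reciprocity gives (4955|5323) = -(5323|4955). Reduce: 5323 ≡ 368 (mod 4955). Now have -(368|4955).
Factor out 2: 368 = 2^4·23. Since 4955 ≡ 3 (mod 8), (2|4955) = -1, and (2|4955)^4 = +1. Now have -(23|4955).
Both 23 ≡ 3 and 4955 ≡ 3 (mod 4), so reciprocity gives (23|4955) = -(4955|23). Reduce: 4955 ≡ 10 (mod 23). Now have (10|23).
Factor out 2: 10 = 2·5. Since 23 ≡ 7 (mod 8), (2|23) = +1. Now have (5|23).
5 ≡ 1 (mod 4), so quadratic reciprocity gives (5|23) = (23|5). Reduce: 23 ≡ 3 (mod 5). Now have (3|5).
5 ≡ 1 (mod 4), so quadratic reciprocity gives (3|5) = (5|3). Reduce: 5 ≡ 2 (mod 3). Now have (2|3).
Factor out 2: 2 = 2. Since 3 ≡ 3 (mod 8), (2|3) = -1. Now have -(1|3).
(1|3) = 1. Collecting the sign factors: -1.
(10278|5323) = -1, and 5323 is prime, so 10278 is not a quadratic residue mod 5323.

no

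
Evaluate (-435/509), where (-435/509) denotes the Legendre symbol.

(-435/509)
  = (74/509)    [-435 ≡ 74 mod 509]
  = -(37/509)    [509 ≡ 5 mod 8 ⇒ (2/509) = -1]
  = -(509/37)    [QR: 37 ≡ 1 mod 4, sign kept]
  = -(28/37)    [509 ≡ 28 mod 37]
  = -(7/37)    [37 ≡ 5 mod 8 ⇒ (2/37)^2 = +1]
  = -(37/7)    [QR: 37 ≡ 1 mod 4, sign kept]
  = -(2/7)    [37 ≡ 2 mod 7]
  = -(1/7)    [7 ≡ 7 mod 8 ⇒ (2/7) = +1]
  = -1    [(1/7) = 1]

-1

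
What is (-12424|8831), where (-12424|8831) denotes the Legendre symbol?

1

Reduce the numerator: -12424 ≡ 5238 (mod 8831), so (-12424|8831) = (5238|8831).
Factor out 2: 5238 = 2·2619. Since 8831 ≡ 7 (mod 8), (2|8831) = +1. Now have (2619|8831).
Both 2619 ≡ 3 and 8831 ≡ 3 (mod 4), so reciprocity gives (2619|8831) = -(8831|2619). Reduce: 8831 ≡ 974 (mod 2619). Now have -(974|2619).
Factor out 2: 974 = 2·487. Since 2619 ≡ 3 (mod 8), (2|2619) = -1. Now have (487|2619).
Both 487 ≡ 3 and 2619 ≡ 3 (mod 4), so reciprocity gives (487|2619) = -(2619|487). Reduce: 2619 ≡ 184 (mod 487). Now have -(184|487).
Factor out 2: 184 = 2^3·23. Since 487 ≡ 7 (mod 8), (2|487) = +1, and (2|487)^3 = +1. Now have -(23|487).
Both 23 ≡ 3 and 487 ≡ 3 (mod 4), so reciprocity gives (23|487) = -(487|23). Reduce: 487 ≡ 4 (mod 23). Now have (4|23).
Factor out 2: 4 = 2^2. Since 23 ≡ 7 (mod 8), (2|23) = +1, and (2|23)^2 = +1. Now have (1|23).
(1|23) = 1. Collecting the sign factors: 1.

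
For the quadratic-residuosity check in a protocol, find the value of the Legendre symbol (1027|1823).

1

(1027|1823)
  = -(1823|1027)    [QR: both ≡ 3 mod 4, sign flips]
  = -(796|1027)    [1823 ≡ 796 mod 1027]
  = -(199|1027)    [1027 ≡ 3 mod 8 ⇒ (2|1027)^2 = +1]
  = (1027|199)    [QR: both ≡ 3 mod 4, sign flips]
  = (32|199)    [1027 ≡ 32 mod 199]
  = (1|199)    [199 ≡ 7 mod 8 ⇒ (2|199)^5 = +1]
  = 1    [(1|199) = 1]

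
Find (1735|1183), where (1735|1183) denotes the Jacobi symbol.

Reduce the numerator: 1735 ≡ 552 (mod 1183), so (1735|1183) = (552|1183).
Factor out 2: 552 = 2^3·69. Since 1183 ≡ 7 (mod 8), (2|1183) = +1, and (2|1183)^3 = +1. Now have (69|1183).
69 ≡ 1 (mod 4), so quadratic reciprocity gives (69|1183) = (1183|69). Reduce: 1183 ≡ 10 (mod 69). Now have (10|69).
Factor out 2: 10 = 2·5. Since 69 ≡ 5 (mod 8), (2|69) = -1. Now have -(5|69).
5 ≡ 1 (mod 4), so quadratic reciprocity gives (5|69) = (69|5). Reduce: 69 ≡ 4 (mod 5). Now have -(4|5).
Factor out 2: 4 = 2^2. Since 5 ≡ 5 (mod 8), (2|5) = -1, and (2|5)^2 = +1. Now have -(1|5).
(1|5) = 1. Collecting the sign factors: -1.

-1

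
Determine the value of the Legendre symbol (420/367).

(420/367)
  = (53/367)    [420 ≡ 53 mod 367]
  = (367/53)    [QR: 53 ≡ 1 mod 4, sign kept]
  = (49/53)    [367 ≡ 49 mod 53]
  = (53/49)    [QR: 49 ≡ 1 mod 4, sign kept]
  = (4/49)    [53 ≡ 4 mod 49]
  = (1/49)    [49 ≡ 1 mod 8 ⇒ (2/49)^2 = +1]
  = 1    [(1/49) = 1]

1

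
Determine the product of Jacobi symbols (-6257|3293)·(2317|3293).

-1

By multiplicativity, (-6257·2317|3293) = (-6257|3293)·(2317|3293).
First factor (-6257|3293):
(-6257|3293)
  = (6257|3293)    [3293 ≡ 1 mod 4 ⇒ (-1|3293) = +1]
  = (2964|3293)    [6257 ≡ 2964 mod 3293]
  = (741|3293)    [3293 ≡ 5 mod 8 ⇒ (2|3293)^2 = +1]
  = (3293|741)    [QR: 741 ≡ 1 mod 4, sign kept]
  = (329|741)    [3293 ≡ 329 mod 741]
  = (741|329)    [QR: 329 ≡ 1 mod 4, sign kept]
  = (83|329)    [741 ≡ 83 mod 329]
  = (329|83)    [QR: 329 ≡ 1 mod 4, sign kept]
  = (80|83)    [329 ≡ 80 mod 83]
  = (5|83)    [83 ≡ 3 mod 8 ⇒ (2|83)^4 = +1]
  = (83|5)    [QR: 5 ≡ 1 mod 4, sign kept]
  = (3|5)    [83 ≡ 3 mod 5]
  = (5|3)    [QR: 5 ≡ 1 mod 4, sign kept]
  = (2|3)    [5 ≡ 2 mod 3]
  = -(1|3)    [3 ≡ 3 mod 8 ⇒ (2|3) = -1]
  = -1    [(1|3) = 1]
Second factor (2317|3293):
(2317|3293)
  = (3293|2317)    [QR: 2317 ≡ 1 mod 4, sign kept]
  = (976|2317)    [3293 ≡ 976 mod 2317]
  = (61|2317)    [2317 ≡ 5 mod 8 ⇒ (2|2317)^4 = +1]
  = (2317|61)    [QR: 61 ≡ 1 mod 4, sign kept]
  = (60|61)    [2317 ≡ 60 mod 61]
  = (15|61)    [61 ≡ 5 mod 8 ⇒ (2|61)^2 = +1]
  = (61|15)    [QR: 61 ≡ 1 mod 4, sign kept]
  = (1|15)    [61 ≡ 1 mod 15]
  = 1    [(1|15) = 1]
Product: (-1)·(1) = -1.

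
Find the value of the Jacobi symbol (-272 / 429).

(-272 / 429)
  = (157 / 429)    [-272 ≡ 157 mod 429]
  = (429 / 157)    [QR: 157 ≡ 1 mod 4, sign kept]
  = (115 / 157)    [429 ≡ 115 mod 157]
  = (157 / 115)    [QR: 157 ≡ 1 mod 4, sign kept]
  = (42 / 115)    [157 ≡ 42 mod 115]
  = -(21 / 115)    [115 ≡ 3 mod 8 ⇒ (2 / 115) = -1]
  = -(115 / 21)    [QR: 21 ≡ 1 mod 4, sign kept]
  = -(10 / 21)    [115 ≡ 10 mod 21]
  = (5 / 21)    [21 ≡ 5 mod 8 ⇒ (2 / 21) = -1]
  = (21 / 5)    [QR: 5 ≡ 1 mod 4, sign kept]
  = (1 / 5)    [21 ≡ 1 mod 5]
  = 1    [(1 / 5) = 1]

1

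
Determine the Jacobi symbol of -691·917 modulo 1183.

0

By multiplicativity, (-691·917/1183) = (-691/1183)·(917/1183).
First factor (-691/1183):
(-691/1183)
  = (492/1183)    [-691 ≡ 492 mod 1183]
  = (123/1183)    [1183 ≡ 7 mod 8 ⇒ (2/1183)^2 = +1]
  = -(1183/123)    [QR: both ≡ 3 mod 4, sign flips]
  = -(76/123)    [1183 ≡ 76 mod 123]
  = -(19/123)    [123 ≡ 3 mod 8 ⇒ (2/123)^2 = +1]
  = (123/19)    [QR: both ≡ 3 mod 4, sign flips]
  = (9/19)    [123 ≡ 9 mod 19]
  = (19/9)    [QR: 9 ≡ 1 mod 4, sign kept]
  = (1/9)    [19 ≡ 1 mod 9]
  = 1    [(1/9) = 1]
Second factor (917/1183):
(917/1183)
  = (1183/917)    [QR: 917 ≡ 1 mod 4, sign kept]
  = (266/917)    [1183 ≡ 266 mod 917]
  = -(133/917)    [917 ≡ 5 mod 8 ⇒ (2/917) = -1]
  = -(917/133)    [QR: 133 ≡ 1 mod 4, sign kept]
  = -(119/133)    [917 ≡ 119 mod 133]
  = -(133/119)    [QR: 133 ≡ 1 mod 4, sign kept]
  = -(14/119)    [133 ≡ 14 mod 119]
  = -(7/119)    [119 ≡ 7 mod 8 ⇒ (2/119) = +1]
  = (119/7)    [QR: both ≡ 3 mod 4, sign flips]
  = (0/7)    [119 ≡ 0 mod 7]
  = 0    [numerator 0, gcd > 1]
Product: (1)·(0) = 0.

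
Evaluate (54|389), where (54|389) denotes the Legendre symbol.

1

Factor out 2: 54 = 2·27. Since 389 ≡ 5 (mod 8), (2|389) = -1. Now have -(27|389).
389 ≡ 1 (mod 4), so quadratic reciprocity gives (27|389) = (389|27). Reduce: 389 ≡ 11 (mod 27). Now have -(11|27).
Both 11 ≡ 3 and 27 ≡ 3 (mod 4), so reciprocity gives (11|27) = -(27|11). Reduce: 27 ≡ 5 (mod 11). Now have (5|11).
5 ≡ 1 (mod 4), so quadratic reciprocity gives (5|11) = (11|5). Reduce: 11 ≡ 1 (mod 5). Now have (1|5).
(1|5) = 1. Collecting the sign factors: 1.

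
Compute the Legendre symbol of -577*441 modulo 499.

1

By multiplicativity, (-577·441 / 499) = (-577 / 499)·(441 / 499).
First factor (-577 / 499):
(-577 / 499)
  = (421 / 499)    [-577 ≡ 421 mod 499]
  = (499 / 421)    [QR: 421 ≡ 1 mod 4, sign kept]
  = (78 / 421)    [499 ≡ 78 mod 421]
  = -(39 / 421)    [421 ≡ 5 mod 8 ⇒ (2 / 421) = -1]
  = -(421 / 39)    [QR: 421 ≡ 1 mod 4, sign kept]
  = -(31 / 39)    [421 ≡ 31 mod 39]
  = (39 / 31)    [QR: both ≡ 3 mod 4, sign flips]
  = (8 / 31)    [39 ≡ 8 mod 31]
  = (1 / 31)    [31 ≡ 7 mod 8 ⇒ (2 / 31)^3 = +1]
  = 1    [(1 / 31) = 1]
Second factor (441 / 499):
(441 / 499)
  = (499 / 441)    [QR: 441 ≡ 1 mod 4, sign kept]
  = (58 / 441)    [499 ≡ 58 mod 441]
  = (29 / 441)    [441 ≡ 1 mod 8 ⇒ (2 / 441) = +1]
  = (441 / 29)    [QR: 29 ≡ 1 mod 4, sign kept]
  = (6 / 29)    [441 ≡ 6 mod 29]
  = -(3 / 29)    [29 ≡ 5 mod 8 ⇒ (2 / 29) = -1]
  = -(29 / 3)    [QR: 29 ≡ 1 mod 4, sign kept]
  = -(2 / 3)    [29 ≡ 2 mod 3]
  = (1 / 3)    [3 ≡ 3 mod 8 ⇒ (2 / 3) = -1]
  = 1    [(1 / 3) = 1]
Product: (1)·(1) = 1.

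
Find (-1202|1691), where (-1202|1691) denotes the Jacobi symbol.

Reduce the numerator: -1202 ≡ 489 (mod 1691), so (-1202|1691) = (489|1691).
489 ≡ 1 (mod 4), so quadratic reciprocity gives (489|1691) = (1691|489). Reduce: 1691 ≡ 224 (mod 489). Now have (224|489).
Factor out 2: 224 = 2^5·7. Since 489 ≡ 1 (mod 8), (2|489) = +1, and (2|489)^5 = +1. Now have (7|489).
489 ≡ 1 (mod 4), so quadratic reciprocity gives (7|489) = (489|7). Reduce: 489 ≡ 6 (mod 7). Now have (6|7).
Factor out 2: 6 = 2·3. Since 7 ≡ 7 (mod 8), (2|7) = +1. Now have (3|7).
Both 3 ≡ 3 and 7 ≡ 3 (mod 4), so reciprocity gives (3|7) = -(7|3). Reduce: 7 ≡ 1 (mod 3). Now have -(1|3).
(1|3) = 1. Collecting the sign factors: -1.

-1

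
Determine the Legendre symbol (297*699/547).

By multiplicativity, (297·699/547) = (297/547)·(699/547).
First factor (297/547):
(297/547)
  = (547/297)    [QR: 297 ≡ 1 mod 4, sign kept]
  = (250/297)    [547 ≡ 250 mod 297]
  = (125/297)    [297 ≡ 1 mod 8 ⇒ (2/297) = +1]
  = (297/125)    [QR: 125 ≡ 1 mod 4, sign kept]
  = (47/125)    [297 ≡ 47 mod 125]
  = (125/47)    [QR: 125 ≡ 1 mod 4, sign kept]
  = (31/47)    [125 ≡ 31 mod 47]
  = -(47/31)    [QR: both ≡ 3 mod 4, sign flips]
  = -(16/31)    [47 ≡ 16 mod 31]
  = -(1/31)    [31 ≡ 7 mod 8 ⇒ (2/31)^4 = +1]
  = -1    [(1/31) = 1]
Second factor (699/547):
(699/547)
  = (152/547)    [699 ≡ 152 mod 547]
  = -(19/547)    [547 ≡ 3 mod 8 ⇒ (2/547)^3 = -1]
  = (547/19)    [QR: both ≡ 3 mod 4, sign flips]
  = (15/19)    [547 ≡ 15 mod 19]
  = -(19/15)    [QR: both ≡ 3 mod 4, sign flips]
  = -(4/15)    [19 ≡ 4 mod 15]
  = -(1/15)    [15 ≡ 7 mod 8 ⇒ (2/15)^2 = +1]
  = -1    [(1/15) = 1]
Product: (-1)·(-1) = 1.

1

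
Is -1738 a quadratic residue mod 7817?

Reduce the numerator: -1738 ≡ 6079 (mod 7817), so (-1738/7817) = (6079/7817).
7817 ≡ 1 (mod 4), so quadratic reciprocity gives (6079/7817) = (7817/6079). Reduce: 7817 ≡ 1738 (mod 6079). Now have (1738/6079).
Factor out 2: 1738 = 2·869. Since 6079 ≡ 7 (mod 8), (2/6079) = +1. Now have (869/6079).
869 ≡ 1 (mod 4), so quadratic reciprocity gives (869/6079) = (6079/869). Reduce: 6079 ≡ 865 (mod 869). Now have (865/869).
865 ≡ 1 (mod 4), so quadratic reciprocity gives (865/869) = (869/865). Reduce: 869 ≡ 4 (mod 865). Now have (4/865).
Factor out 2: 4 = 2^2. Since 865 ≡ 1 (mod 8), (2/865) = +1, and (2/865)^2 = +1. Now have (1/865).
(1/865) = 1. Collecting the sign factors: 1.
(-1738/7817) = 1, and 7817 is prime, so -1738 is a quadratic residue mod 7817.

yes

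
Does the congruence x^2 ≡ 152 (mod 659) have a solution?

(152|659)
  = -(19|659)    [659 ≡ 3 mod 8 ⇒ (2|659)^3 = -1]
  = (659|19)    [QR: both ≡ 3 mod 4, sign flips]
  = (13|19)    [659 ≡ 13 mod 19]
  = (19|13)    [QR: 13 ≡ 1 mod 4, sign kept]
  = (6|13)    [19 ≡ 6 mod 13]
  = -(3|13)    [13 ≡ 5 mod 8 ⇒ (2|13) = -1]
  = -(13|3)    [QR: 13 ≡ 1 mod 4, sign kept]
  = -(1|3)    [13 ≡ 1 mod 3]
  = -1    [(1|3) = 1]
(152|659) = -1, and 659 is prime, so 152 is not a quadratic residue mod 659.

no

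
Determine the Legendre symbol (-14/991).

Pull out -1: (-14/991) = (-1/991)·(14/991). Since 991 ≡ 3 (mod 4), (-1/991) = -1. Now have -(14/991).
Factor out 2: 14 = 2·7. Since 991 ≡ 7 (mod 8), (2/991) = +1. Now have -(7/991).
Both 7 ≡ 3 and 991 ≡ 3 (mod 4), so reciprocity gives (7/991) = -(991/7). Reduce: 991 ≡ 4 (mod 7). Now have (4/7).
Factor out 2: 4 = 2^2. Since 7 ≡ 7 (mod 8), (2/7) = +1, and (2/7)^2 = +1. Now have (1/7).
(1/7) = 1. Collecting the sign factors: 1.

1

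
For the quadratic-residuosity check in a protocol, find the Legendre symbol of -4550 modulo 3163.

1

(-4550 / 3163)
  = -(4550 / 3163)    [3163 ≡ 3 mod 4 ⇒ (-1 / 3163) = -1]
  = -(1387 / 3163)    [4550 ≡ 1387 mod 3163]
  = (3163 / 1387)    [QR: both ≡ 3 mod 4, sign flips]
  = (389 / 1387)    [3163 ≡ 389 mod 1387]
  = (1387 / 389)    [QR: 389 ≡ 1 mod 4, sign kept]
  = (220 / 389)    [1387 ≡ 220 mod 389]
  = (55 / 389)    [389 ≡ 5 mod 8 ⇒ (2 / 389)^2 = +1]
  = (389 / 55)    [QR: 389 ≡ 1 mod 4, sign kept]
  = (4 / 55)    [389 ≡ 4 mod 55]
  = (1 / 55)    [55 ≡ 7 mod 8 ⇒ (2 / 55)^2 = +1]
  = 1    [(1 / 55) = 1]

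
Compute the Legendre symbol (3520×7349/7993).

By multiplicativity, (3520·7349/7993) = (3520/7993)·(7349/7993).
First factor (3520/7993):
Factor out 2: 3520 = 2^6·55. Since 7993 ≡ 1 (mod 8), (2/7993) = +1, and (2/7993)^6 = +1. Now have (55/7993).
7993 ≡ 1 (mod 4), so quadratic reciprocity gives (55/7993) = (7993/55). Reduce: 7993 ≡ 18 (mod 55). Now have (18/55).
Factor out 2: 18 = 2·9. Since 55 ≡ 7 (mod 8), (2/55) = +1. Now have (9/55).
9 ≡ 1 (mod 4), so quadratic reciprocity gives (9/55) = (55/9). Reduce: 55 ≡ 1 (mod 9). Now have (1/9).
(1/9) = 1. Collecting the sign factors: 1.
Second factor (7349/7993):
7349 ≡ 1 (mod 4), so quadratic reciprocity gives (7349/7993) = (7993/7349). Reduce: 7993 ≡ 644 (mod 7349). Now have (644/7349).
Factor out 2: 644 = 2^2·161. Since 7349 ≡ 5 (mod 8), (2/7349) = -1, and (2/7349)^2 = +1. Now have (161/7349).
161 ≡ 1 (mod 4), so quadratic reciprocity gives (161/7349) = (7349/161). Reduce: 7349 ≡ 104 (mod 161). Now have (104/161).
Factor out 2: 104 = 2^3·13. Since 161 ≡ 1 (mod 8), (2/161) = +1, and (2/161)^3 = +1. Now have (13/161).
13 ≡ 1 (mod 4), so quadratic reciprocity gives (13/161) = (161/13). Reduce: 161 ≡ 5 (mod 13). Now have (5/13).
5 ≡ 1 (mod 4), so quadratic reciprocity gives (5/13) = (13/5). Reduce: 13 ≡ 3 (mod 5). Now have (3/5).
5 ≡ 1 (mod 4), so quadratic reciprocity gives (3/5) = (5/3). Reduce: 5 ≡ 2 (mod 3). Now have (2/3).
Factor out 2: 2 = 2. Since 3 ≡ 3 (mod 8), (2/3) = -1. Now have -(1/3).
(1/3) = 1. Collecting the sign factors: -1.
Product: (1)·(-1) = -1.

-1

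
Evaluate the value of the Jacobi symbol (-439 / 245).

(-439 / 245)
  = (51 / 245)    [-439 ≡ 51 mod 245]
  = (245 / 51)    [QR: 245 ≡ 1 mod 4, sign kept]
  = (41 / 51)    [245 ≡ 41 mod 51]
  = (51 / 41)    [QR: 41 ≡ 1 mod 4, sign kept]
  = (10 / 41)    [51 ≡ 10 mod 41]
  = (5 / 41)    [41 ≡ 1 mod 8 ⇒ (2 / 41) = +1]
  = (41 / 5)    [QR: 5 ≡ 1 mod 4, sign kept]
  = (1 / 5)    [41 ≡ 1 mod 5]
  = 1    [(1 / 5) = 1]

1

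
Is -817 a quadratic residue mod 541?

yes

Pull out -1: (-817|541) = (-1|541)·(817|541). Since 541 ≡ 1 (mod 4), (-1|541) = +1. Now have (817|541).
Reduce the numerator: 817 ≡ 276 (mod 541), so (817|541) = (276|541).
Factor out 2: 276 = 2^2·69. Since 541 ≡ 5 (mod 8), (2|541) = -1, and (2|541)^2 = +1. Now have (69|541).
69 ≡ 1 (mod 4), so quadratic reciprocity gives (69|541) = (541|69). Reduce: 541 ≡ 58 (mod 69). Now have (58|69).
Factor out 2: 58 = 2·29. Since 69 ≡ 5 (mod 8), (2|69) = -1. Now have -(29|69).
29 ≡ 1 (mod 4), so quadratic reciprocity gives (29|69) = (69|29). Reduce: 69 ≡ 11 (mod 29). Now have -(11|29).
29 ≡ 1 (mod 4), so quadratic reciprocity gives (11|29) = (29|11). Reduce: 29 ≡ 7 (mod 11). Now have -(7|11).
Both 7 ≡ 3 and 11 ≡ 3 (mod 4), so reciprocity gives (7|11) = -(11|7). Reduce: 11 ≡ 4 (mod 7). Now have (4|7).
Factor out 2: 4 = 2^2. Since 7 ≡ 7 (mod 8), (2|7) = +1, and (2|7)^2 = +1. Now have (1|7).
(1|7) = 1. Collecting the sign factors: 1.
The Legendre symbol is 1, so x^2 ≡ -817 (mod 541) has solution.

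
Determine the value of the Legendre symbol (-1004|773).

1

Reduce the numerator: -1004 ≡ 542 (mod 773), so (-1004|773) = (542|773).
Factor out 2: 542 = 2·271. Since 773 ≡ 5 (mod 8), (2|773) = -1. Now have -(271|773).
773 ≡ 1 (mod 4), so quadratic reciprocity gives (271|773) = (773|271). Reduce: 773 ≡ 231 (mod 271). Now have -(231|271).
Both 231 ≡ 3 and 271 ≡ 3 (mod 4), so reciprocity gives (231|271) = -(271|231). Reduce: 271 ≡ 40 (mod 231). Now have (40|231).
Factor out 2: 40 = 2^3·5. Since 231 ≡ 7 (mod 8), (2|231) = +1, and (2|231)^3 = +1. Now have (5|231).
5 ≡ 1 (mod 4), so quadratic reciprocity gives (5|231) = (231|5). Reduce: 231 ≡ 1 (mod 5). Now have (1|5).
(1|5) = 1. Collecting the sign factors: 1.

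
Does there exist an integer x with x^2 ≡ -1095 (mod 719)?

Reduce the numerator: -1095 ≡ 343 (mod 719), so (-1095/719) = (343/719).
Both 343 ≡ 3 and 719 ≡ 3 (mod 4), so reciprocity gives (343/719) = -(719/343). Reduce: 719 ≡ 33 (mod 343). Now have -(33/343).
33 ≡ 1 (mod 4), so quadratic reciprocity gives (33/343) = (343/33). Reduce: 343 ≡ 13 (mod 33). Now have -(13/33).
13 ≡ 1 (mod 4), so quadratic reciprocity gives (13/33) = (33/13). Reduce: 33 ≡ 7 (mod 13). Now have -(7/13).
13 ≡ 1 (mod 4), so quadratic reciprocity gives (7/13) = (13/7). Reduce: 13 ≡ 6 (mod 7). Now have -(6/7).
Factor out 2: 6 = 2·3. Since 7 ≡ 7 (mod 8), (2/7) = +1. Now have -(3/7).
Both 3 ≡ 3 and 7 ≡ 3 (mod 4), so reciprocity gives (3/7) = -(7/3). Reduce: 7 ≡ 1 (mod 3). Now have (1/3).
(1/3) = 1. Collecting the sign factors: 1.
(-1095/719) = 1, and 719 is prime, so -1095 is a quadratic residue mod 719.

yes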